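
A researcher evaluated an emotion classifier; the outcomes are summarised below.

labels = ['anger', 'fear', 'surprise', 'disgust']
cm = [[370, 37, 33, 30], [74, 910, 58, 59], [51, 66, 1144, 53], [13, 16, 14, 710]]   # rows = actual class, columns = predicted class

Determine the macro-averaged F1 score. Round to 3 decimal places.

Per-class F1 score (2·TP/(2·TP+FP+FN)):
  anger: TP=370, FP=74+51+13=138, FN=37+33+30=100 → 740/978 = 0.7566
  fear: TP=910, FP=37+66+16=119, FN=74+58+59=191 → 1820/2130 = 0.8545
  surprise: TP=1144, FP=33+58+14=105, FN=51+66+53=170 → 2288/2563 = 0.8927
  disgust: TP=710, FP=30+59+53=142, FN=13+16+14=43 → 1420/1605 = 0.8847
Macro-F1 score = mean = (0.7566 + 0.8545 + 0.8927 + 0.8847) / 4 = 0.847

0.847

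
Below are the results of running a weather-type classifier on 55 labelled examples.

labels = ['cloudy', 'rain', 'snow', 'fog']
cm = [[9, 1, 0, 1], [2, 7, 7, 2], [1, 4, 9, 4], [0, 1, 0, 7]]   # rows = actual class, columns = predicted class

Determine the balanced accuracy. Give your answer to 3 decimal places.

Balanced accuracy = mean of per-class recall.
  cloudy: recall = 9/11 = 0.8182
  rain: recall = 7/18 = 0.3889
  snow: recall = 9/18 = 0.5000
  fog: recall = 7/8 = 0.8750
Mean = (0.8182 + 0.3889 + 0.5000 + 0.8750) / 4 = 0.646

0.646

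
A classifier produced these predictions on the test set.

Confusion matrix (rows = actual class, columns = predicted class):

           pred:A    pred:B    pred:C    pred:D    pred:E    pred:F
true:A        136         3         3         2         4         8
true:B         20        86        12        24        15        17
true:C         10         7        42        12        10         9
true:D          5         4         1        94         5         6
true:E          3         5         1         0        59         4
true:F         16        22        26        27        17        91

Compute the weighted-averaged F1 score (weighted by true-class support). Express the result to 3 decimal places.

0.619

Per-class F1 score (2·TP/(2·TP+FP+FN)):
  A: TP=136, FP=20+10+5+3+16=54, FN=3+3+2+4+8=20 → 272/346 = 0.7861
  B: TP=86, FP=3+7+4+5+22=41, FN=20+12+24+15+17=88 → 172/301 = 0.5714
  C: TP=42, FP=3+12+1+1+26=43, FN=10+7+12+10+9=48 → 84/175 = 0.4800
  D: TP=94, FP=2+24+12+0+27=65, FN=5+4+1+5+6=21 → 188/274 = 0.6861
  E: TP=59, FP=4+15+10+5+17=51, FN=3+5+1+0+4=13 → 118/182 = 0.6484
  F: TP=91, FP=8+17+9+6+4=44, FN=16+22+26+27+17=108 → 182/334 = 0.5449
Weighted-F1 score = Σ (supportᵢ/N)·F1 scoreᵢ with N=806: (156/806)·0.7861 + (174/806)·0.5714 + (90/806)·0.4800 + (115/806)·0.6861 + (72/806)·0.6484 + (199/806)·0.5449 = 0.619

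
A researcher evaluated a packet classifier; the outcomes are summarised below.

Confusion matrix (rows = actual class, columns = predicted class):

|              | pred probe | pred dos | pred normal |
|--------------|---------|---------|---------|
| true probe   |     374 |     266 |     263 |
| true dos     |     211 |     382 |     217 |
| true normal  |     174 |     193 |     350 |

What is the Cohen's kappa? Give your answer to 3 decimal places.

0.184

Observed agreement pₒ = trace/N = 1106/2430 = 0.4551
Expected agreement pₑ = Σ (rowᵢ·colᵢ)/N² = (903·759 + 810·841 + 717·830)/2430² = 0.3322
κ = (pₒ − pₑ)/(1 − pₑ) = (0.4551 − 0.3322)/(1 − 0.3322) = 0.184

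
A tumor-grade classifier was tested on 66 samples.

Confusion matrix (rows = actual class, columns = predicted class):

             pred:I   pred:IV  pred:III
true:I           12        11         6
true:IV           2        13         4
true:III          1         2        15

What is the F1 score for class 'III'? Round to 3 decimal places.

One-vs-rest for 'III': TP = diagonal; FP = other classes predicted 'III'; FN = 'III' predicted as other.
F1 score = 2·TP/(2·TP+FP+FN).
III: TP=15, FP=6+4=10, FN=1+2=3 → 30/43 = 0.6977

0.698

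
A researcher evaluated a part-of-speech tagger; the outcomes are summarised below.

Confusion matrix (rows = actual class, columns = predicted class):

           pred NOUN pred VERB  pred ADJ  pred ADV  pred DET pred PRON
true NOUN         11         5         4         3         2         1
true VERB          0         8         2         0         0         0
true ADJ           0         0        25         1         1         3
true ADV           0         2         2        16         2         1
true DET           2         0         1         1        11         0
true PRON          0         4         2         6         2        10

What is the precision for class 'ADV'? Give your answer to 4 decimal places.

0.5926

precision = TP/(TP+FP).
ADV: TP=16, FP=3+0+1+1+6=11 → 16/27 = 0.59259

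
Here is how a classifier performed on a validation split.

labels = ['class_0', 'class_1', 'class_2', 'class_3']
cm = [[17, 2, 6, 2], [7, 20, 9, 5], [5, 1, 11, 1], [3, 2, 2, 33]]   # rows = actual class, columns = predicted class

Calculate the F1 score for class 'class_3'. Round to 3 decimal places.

0.815

F1 score = 2·TP/(2·TP+FP+FN).
class_3: TP=33, FP=2+5+1=8, FN=3+2+2=7 → 66/81 = 0.8148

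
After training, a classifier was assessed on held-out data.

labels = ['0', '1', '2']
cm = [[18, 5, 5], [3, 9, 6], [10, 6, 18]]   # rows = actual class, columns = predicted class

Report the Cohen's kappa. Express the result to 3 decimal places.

Observed agreement pₒ = trace/N = 45/80 = 0.5625
Expected agreement pₑ = Σ (rowᵢ·colᵢ)/N² = (28·31 + 18·20 + 34·29)/80² = 0.3459
κ = (pₒ − pₑ)/(1 − pₑ) = (0.5625 − 0.3459)/(1 − 0.3459) = 0.331

0.331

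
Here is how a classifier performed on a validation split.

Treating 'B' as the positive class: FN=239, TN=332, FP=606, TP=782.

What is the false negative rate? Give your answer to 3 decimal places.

FNR = FN/(FN+TP) = 239/(239+782) = 0.234

0.234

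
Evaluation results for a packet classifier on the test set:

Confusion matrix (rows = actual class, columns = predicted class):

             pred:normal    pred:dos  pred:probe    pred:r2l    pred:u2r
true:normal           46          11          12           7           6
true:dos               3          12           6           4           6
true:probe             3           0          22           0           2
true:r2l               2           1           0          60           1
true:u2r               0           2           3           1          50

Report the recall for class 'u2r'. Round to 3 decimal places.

One-vs-rest for 'u2r': TP = diagonal; FP = other classes predicted 'u2r'; FN = 'u2r' predicted as other.
recall = TP/(TP+FN).
u2r: TP=50, FN=0+2+3+1=6 → 50/56 = 0.8929

0.893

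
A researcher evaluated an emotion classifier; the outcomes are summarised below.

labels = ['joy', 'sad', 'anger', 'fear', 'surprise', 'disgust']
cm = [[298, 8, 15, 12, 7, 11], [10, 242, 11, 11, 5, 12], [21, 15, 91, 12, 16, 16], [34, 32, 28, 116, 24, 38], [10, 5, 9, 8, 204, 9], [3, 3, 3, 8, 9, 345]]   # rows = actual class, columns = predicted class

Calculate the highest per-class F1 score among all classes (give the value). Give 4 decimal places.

Per-class F1 score (2·TP/(2·TP+FP+FN)):
  joy: TP=298, FP=10+21+34+10+3=78, FN=8+15+12+7+11=53 → 596/727 = 0.81981
  sad: TP=242, FP=8+15+32+5+3=63, FN=10+11+11+5+12=49 → 484/596 = 0.81208
  anger: TP=91, FP=15+11+28+9+3=66, FN=21+15+12+16+16=80 → 182/328 = 0.55488
  fear: TP=116, FP=12+11+12+8+8=51, FN=34+32+28+24+38=156 → 232/439 = 0.52847
  surprise: TP=204, FP=7+5+16+24+9=61, FN=10+5+9+8+9=41 → 408/510 = 0.80000
  disgust: TP=345, FP=11+12+16+38+9=86, FN=3+3+3+8+9=26 → 690/802 = 0.86035
Highest is class 'disgust' with F1 score = 0.8603.

0.8603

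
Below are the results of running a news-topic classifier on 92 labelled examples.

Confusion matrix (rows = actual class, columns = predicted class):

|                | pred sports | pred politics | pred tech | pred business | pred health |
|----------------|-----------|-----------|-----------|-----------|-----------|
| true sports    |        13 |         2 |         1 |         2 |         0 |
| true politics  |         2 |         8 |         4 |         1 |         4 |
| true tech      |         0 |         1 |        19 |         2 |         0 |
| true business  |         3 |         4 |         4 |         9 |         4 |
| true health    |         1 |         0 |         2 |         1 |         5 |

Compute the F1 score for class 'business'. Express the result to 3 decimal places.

F1 score = 2·TP/(2·TP+FP+FN).
business: TP=9, FP=2+1+2+1=6, FN=3+4+4+4=15 → 18/39 = 0.4615

0.462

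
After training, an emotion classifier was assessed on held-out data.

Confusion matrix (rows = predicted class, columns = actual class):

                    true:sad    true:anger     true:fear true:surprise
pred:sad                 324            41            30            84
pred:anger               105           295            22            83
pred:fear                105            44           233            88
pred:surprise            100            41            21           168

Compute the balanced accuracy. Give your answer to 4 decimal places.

0.5926

Balanced accuracy = mean of per-class recall.
  sad: recall = 324/634 = 0.51104
  anger: recall = 295/421 = 0.70071
  fear: recall = 233/306 = 0.76144
  surprise: recall = 168/423 = 0.39716
Mean = (0.51104 + 0.70071 + 0.76144 + 0.39716) / 4 = 0.5926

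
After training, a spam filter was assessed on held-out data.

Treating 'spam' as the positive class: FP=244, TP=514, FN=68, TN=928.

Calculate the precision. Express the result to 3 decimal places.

Precision = TP/(TP+FP) = 514/(514+244) = 514/758 = 0.678

0.678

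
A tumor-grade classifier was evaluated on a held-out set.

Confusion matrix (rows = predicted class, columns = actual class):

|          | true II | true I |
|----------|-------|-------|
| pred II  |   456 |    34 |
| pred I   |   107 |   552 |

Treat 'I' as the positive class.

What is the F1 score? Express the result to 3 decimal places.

Precision = TP/(TP+FP) = 552/659 = 0.8376
Recall = TP/(TP+FN) = 552/586 = 0.9420
F1 = 2·TP/(2·TP+FP+FN) = 1104/1245 = 0.887

0.887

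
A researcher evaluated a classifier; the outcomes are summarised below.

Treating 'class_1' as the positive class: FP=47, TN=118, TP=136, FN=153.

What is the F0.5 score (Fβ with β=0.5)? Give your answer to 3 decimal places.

0.666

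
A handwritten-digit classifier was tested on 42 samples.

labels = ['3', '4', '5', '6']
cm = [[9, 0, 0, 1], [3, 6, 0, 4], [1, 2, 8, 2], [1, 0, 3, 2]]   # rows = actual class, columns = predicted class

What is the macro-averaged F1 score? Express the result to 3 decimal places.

Per-class F1 score (2·TP/(2·TP+FP+FN)):
  3: TP=9, FP=3+1+1=5, FN=0+0+1=1 → 18/24 = 0.7500
  4: TP=6, FP=0+2+0=2, FN=3+0+4=7 → 12/21 = 0.5714
  5: TP=8, FP=0+0+3=3, FN=1+2+2=5 → 16/24 = 0.6667
  6: TP=2, FP=1+4+2=7, FN=1+0+3=4 → 4/15 = 0.2667
Macro-F1 score = mean = (0.7500 + 0.5714 + 0.6667 + 0.2667) / 4 = 0.564

0.564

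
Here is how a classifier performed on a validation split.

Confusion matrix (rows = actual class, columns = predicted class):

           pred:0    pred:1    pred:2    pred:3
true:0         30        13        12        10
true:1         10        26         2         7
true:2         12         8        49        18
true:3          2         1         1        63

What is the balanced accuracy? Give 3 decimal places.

0.636

Balanced accuracy = mean of per-class recall.
  0: recall = 30/65 = 0.4615
  1: recall = 26/45 = 0.5778
  2: recall = 49/87 = 0.5632
  3: recall = 63/67 = 0.9403
Mean = (0.4615 + 0.5778 + 0.5632 + 0.9403) / 4 = 0.636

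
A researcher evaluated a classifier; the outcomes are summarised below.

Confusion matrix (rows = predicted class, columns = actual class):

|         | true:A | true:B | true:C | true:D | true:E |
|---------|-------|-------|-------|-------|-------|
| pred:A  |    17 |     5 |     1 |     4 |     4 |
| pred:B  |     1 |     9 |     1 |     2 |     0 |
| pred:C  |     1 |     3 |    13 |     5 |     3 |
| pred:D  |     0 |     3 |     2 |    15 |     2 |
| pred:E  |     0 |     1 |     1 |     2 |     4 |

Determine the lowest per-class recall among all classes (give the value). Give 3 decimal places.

Per-class recall (TP/(TP+FN)):
  A: TP=17, FN=1+1+0+0=2 → 17/19 = 0.8947
  B: TP=9, FN=5+3+3+1=12 → 9/21 = 0.4286
  C: TP=13, FN=1+1+2+1=5 → 13/18 = 0.7222
  D: TP=15, FN=4+2+5+2=13 → 15/28 = 0.5357
  E: TP=4, FN=4+0+3+2=9 → 4/13 = 0.3077
Lowest is class 'E' with recall = 0.308.

0.308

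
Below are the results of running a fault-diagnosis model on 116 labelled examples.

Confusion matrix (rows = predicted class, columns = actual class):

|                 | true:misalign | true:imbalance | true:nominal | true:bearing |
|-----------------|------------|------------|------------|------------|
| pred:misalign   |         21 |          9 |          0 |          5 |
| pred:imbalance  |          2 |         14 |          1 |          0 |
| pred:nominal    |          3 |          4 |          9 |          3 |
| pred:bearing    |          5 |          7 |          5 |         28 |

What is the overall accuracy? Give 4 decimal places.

0.6207

Accuracy = trace / total = (21+14+9+28=72) / 116 = 72/116 = 0.6207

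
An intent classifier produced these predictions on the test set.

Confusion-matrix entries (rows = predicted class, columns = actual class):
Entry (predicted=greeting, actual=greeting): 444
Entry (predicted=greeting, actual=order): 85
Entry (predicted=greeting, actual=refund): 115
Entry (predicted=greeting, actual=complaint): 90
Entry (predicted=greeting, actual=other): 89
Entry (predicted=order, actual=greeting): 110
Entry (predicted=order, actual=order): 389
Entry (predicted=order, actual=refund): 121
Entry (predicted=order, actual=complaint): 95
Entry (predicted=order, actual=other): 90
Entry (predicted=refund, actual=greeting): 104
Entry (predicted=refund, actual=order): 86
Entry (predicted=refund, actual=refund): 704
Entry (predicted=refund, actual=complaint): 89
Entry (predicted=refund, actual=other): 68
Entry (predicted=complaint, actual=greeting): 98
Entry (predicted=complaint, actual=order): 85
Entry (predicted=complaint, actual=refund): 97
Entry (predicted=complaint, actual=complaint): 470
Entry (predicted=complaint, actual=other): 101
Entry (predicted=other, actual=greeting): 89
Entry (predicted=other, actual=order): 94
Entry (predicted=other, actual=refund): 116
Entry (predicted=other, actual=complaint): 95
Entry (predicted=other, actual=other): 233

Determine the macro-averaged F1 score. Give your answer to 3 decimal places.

Per-class F1 score (2·TP/(2·TP+FP+FN)):
  greeting: TP=444, FP=85+115+90+89=379, FN=110+104+98+89=401 → 888/1668 = 0.5324
  order: TP=389, FP=110+121+95+90=416, FN=85+86+85+94=350 → 778/1544 = 0.5039
  refund: TP=704, FP=104+86+89+68=347, FN=115+121+97+116=449 → 1408/2204 = 0.6388
  complaint: TP=470, FP=98+85+97+101=381, FN=90+95+89+95=369 → 940/1690 = 0.5562
  other: TP=233, FP=89+94+116+95=394, FN=89+90+68+101=348 → 466/1208 = 0.3858
Macro-F1 score = mean = (0.5324 + 0.5039 + 0.6388 + 0.5562 + 0.3858) / 5 = 0.523

0.523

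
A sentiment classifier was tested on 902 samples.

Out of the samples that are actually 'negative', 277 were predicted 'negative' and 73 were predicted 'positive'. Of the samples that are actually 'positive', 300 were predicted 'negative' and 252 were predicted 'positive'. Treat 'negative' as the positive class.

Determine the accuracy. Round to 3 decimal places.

0.586

Accuracy = (TP+TN)/N = (277+252)/902 = 0.586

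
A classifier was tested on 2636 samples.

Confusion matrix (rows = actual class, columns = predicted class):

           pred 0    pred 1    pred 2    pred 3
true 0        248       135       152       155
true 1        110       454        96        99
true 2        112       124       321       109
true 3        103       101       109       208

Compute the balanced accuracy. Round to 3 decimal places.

0.460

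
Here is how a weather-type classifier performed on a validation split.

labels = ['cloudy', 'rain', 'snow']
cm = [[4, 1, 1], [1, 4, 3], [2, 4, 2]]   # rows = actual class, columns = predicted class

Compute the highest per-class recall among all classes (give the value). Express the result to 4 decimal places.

0.6667

Per-class recall (TP/(TP+FN)):
  cloudy: TP=4, FN=1+1=2 → 4/6 = 0.66667
  rain: TP=4, FN=1+3=4 → 4/8 = 0.50000
  snow: TP=2, FN=2+4=6 → 2/8 = 0.25000
Highest is class 'cloudy' with recall = 0.6667.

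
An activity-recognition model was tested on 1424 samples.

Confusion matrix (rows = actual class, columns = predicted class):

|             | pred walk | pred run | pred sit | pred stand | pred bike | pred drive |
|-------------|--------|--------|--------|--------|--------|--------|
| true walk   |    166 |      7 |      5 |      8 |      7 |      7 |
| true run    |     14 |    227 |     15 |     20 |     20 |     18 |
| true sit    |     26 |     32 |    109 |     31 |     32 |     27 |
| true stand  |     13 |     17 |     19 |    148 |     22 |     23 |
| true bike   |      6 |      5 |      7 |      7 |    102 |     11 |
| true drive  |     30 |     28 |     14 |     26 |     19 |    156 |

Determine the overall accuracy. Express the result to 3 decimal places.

Accuracy = trace / total = (166+227+109+148+102+156=908) / 1424 = 908/1424 = 0.638

0.638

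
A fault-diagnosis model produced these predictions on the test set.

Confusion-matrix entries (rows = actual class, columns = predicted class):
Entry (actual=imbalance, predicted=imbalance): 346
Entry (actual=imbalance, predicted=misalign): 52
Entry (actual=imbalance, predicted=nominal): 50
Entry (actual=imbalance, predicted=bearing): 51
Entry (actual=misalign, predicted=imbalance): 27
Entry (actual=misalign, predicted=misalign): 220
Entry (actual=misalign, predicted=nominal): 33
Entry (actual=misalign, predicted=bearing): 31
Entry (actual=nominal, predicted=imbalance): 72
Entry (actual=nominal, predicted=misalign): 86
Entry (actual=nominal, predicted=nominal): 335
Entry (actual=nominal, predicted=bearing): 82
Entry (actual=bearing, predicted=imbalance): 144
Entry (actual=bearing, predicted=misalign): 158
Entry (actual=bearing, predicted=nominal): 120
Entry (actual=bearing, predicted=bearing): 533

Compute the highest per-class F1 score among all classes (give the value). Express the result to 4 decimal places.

0.6453

Per-class F1 score (2·TP/(2·TP+FP+FN)):
  imbalance: TP=346, FP=27+72+144=243, FN=52+50+51=153 → 692/1088 = 0.63603
  misalign: TP=220, FP=52+86+158=296, FN=27+33+31=91 → 440/827 = 0.53204
  nominal: TP=335, FP=50+33+120=203, FN=72+86+82=240 → 670/1113 = 0.60198
  bearing: TP=533, FP=51+31+82=164, FN=144+158+120=422 → 1066/1652 = 0.64528
Highest is class 'bearing' with F1 score = 0.6453.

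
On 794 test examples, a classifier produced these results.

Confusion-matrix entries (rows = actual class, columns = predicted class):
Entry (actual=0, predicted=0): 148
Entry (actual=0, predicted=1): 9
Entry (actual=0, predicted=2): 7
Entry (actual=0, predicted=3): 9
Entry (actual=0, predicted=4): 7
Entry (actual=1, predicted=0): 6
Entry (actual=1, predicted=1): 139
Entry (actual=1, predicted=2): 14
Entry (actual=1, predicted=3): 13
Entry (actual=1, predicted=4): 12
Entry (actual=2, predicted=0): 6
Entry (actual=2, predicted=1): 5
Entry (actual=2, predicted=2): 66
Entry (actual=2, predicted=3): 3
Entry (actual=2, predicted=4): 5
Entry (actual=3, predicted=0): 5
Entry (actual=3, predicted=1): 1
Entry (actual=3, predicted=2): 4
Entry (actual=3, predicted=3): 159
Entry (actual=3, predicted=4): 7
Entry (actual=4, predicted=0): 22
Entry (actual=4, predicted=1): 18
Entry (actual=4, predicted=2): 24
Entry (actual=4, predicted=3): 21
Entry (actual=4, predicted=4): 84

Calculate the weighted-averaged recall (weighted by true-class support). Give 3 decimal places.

Per-class recall (TP/(TP+FN)):
  0: TP=148, FN=9+7+9+7=32 → 148/180 = 0.8222
  1: TP=139, FN=6+14+13+12=45 → 139/184 = 0.7554
  2: TP=66, FN=6+5+3+5=19 → 66/85 = 0.7765
  3: TP=159, FN=5+1+4+7=17 → 159/176 = 0.9034
  4: TP=84, FN=22+18+24+21=85 → 84/169 = 0.4970
Weighted-recall = Σ (supportᵢ/N)·recallᵢ with N=794: (180/794)·0.8222 + (184/794)·0.7554 + (85/794)·0.7765 + (176/794)·0.9034 + (169/794)·0.4970 = 0.751

0.751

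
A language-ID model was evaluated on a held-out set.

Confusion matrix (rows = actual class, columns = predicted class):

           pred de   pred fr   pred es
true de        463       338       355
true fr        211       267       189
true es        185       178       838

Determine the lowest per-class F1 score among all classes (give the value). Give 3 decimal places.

0.368

Per-class F1 score (2·TP/(2·TP+FP+FN)):
  de: TP=463, FP=211+185=396, FN=338+355=693 → 926/2015 = 0.4596
  fr: TP=267, FP=338+178=516, FN=211+189=400 → 534/1450 = 0.3683
  es: TP=838, FP=355+189=544, FN=185+178=363 → 1676/2583 = 0.6489
Lowest is class 'fr' with F1 score = 0.368.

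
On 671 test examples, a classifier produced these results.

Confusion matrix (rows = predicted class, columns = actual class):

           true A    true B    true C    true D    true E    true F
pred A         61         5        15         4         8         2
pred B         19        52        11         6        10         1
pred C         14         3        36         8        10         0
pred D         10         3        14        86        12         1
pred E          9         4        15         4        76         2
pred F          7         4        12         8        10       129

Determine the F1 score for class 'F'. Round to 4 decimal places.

0.8459

F1 score = 2·TP/(2·TP+FP+FN).
F: TP=129, FP=7+4+12+8+10=41, FN=2+1+0+1+2=6 → 258/305 = 0.84590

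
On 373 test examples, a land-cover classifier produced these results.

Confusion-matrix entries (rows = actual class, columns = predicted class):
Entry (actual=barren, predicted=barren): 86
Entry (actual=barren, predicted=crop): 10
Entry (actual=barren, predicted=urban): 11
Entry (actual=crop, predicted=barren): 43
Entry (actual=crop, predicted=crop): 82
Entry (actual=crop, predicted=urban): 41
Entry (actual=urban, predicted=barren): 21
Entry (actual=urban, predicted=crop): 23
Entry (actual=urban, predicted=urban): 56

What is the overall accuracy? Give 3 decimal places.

Accuracy = trace / total = (86+82+56=224) / 373 = 224/373 = 0.601

0.601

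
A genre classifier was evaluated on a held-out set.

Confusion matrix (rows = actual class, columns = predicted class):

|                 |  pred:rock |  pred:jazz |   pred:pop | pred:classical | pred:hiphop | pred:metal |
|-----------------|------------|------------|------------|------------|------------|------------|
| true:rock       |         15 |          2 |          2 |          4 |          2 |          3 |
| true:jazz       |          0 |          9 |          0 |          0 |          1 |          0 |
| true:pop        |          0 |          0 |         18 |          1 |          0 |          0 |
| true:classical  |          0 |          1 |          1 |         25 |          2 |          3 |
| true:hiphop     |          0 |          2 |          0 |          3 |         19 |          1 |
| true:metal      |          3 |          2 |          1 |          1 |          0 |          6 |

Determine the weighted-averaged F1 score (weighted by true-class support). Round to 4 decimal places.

Per-class F1 score (2·TP/(2·TP+FP+FN)):
  rock: TP=15, FP=0+0+0+0+3=3, FN=2+2+4+2+3=13 → 30/46 = 0.65217
  jazz: TP=9, FP=2+0+1+2+2=7, FN=0+0+0+1+0=1 → 18/26 = 0.69231
  pop: TP=18, FP=2+0+1+0+1=4, FN=0+0+1+0+0=1 → 36/41 = 0.87805
  classical: TP=25, FP=4+0+1+3+1=9, FN=0+1+1+2+3=7 → 50/66 = 0.75758
  hiphop: TP=19, FP=2+1+0+2+0=5, FN=0+2+0+3+1=6 → 38/49 = 0.77551
  metal: TP=6, FP=3+0+0+3+1=7, FN=3+2+1+1+0=7 → 12/26 = 0.46154
Weighted-F1 score = Σ (supportᵢ/N)·F1 scoreᵢ with N=127: (28/127)·0.65217 + (10/127)·0.69231 + (19/127)·0.87805 + (32/127)·0.75758 + (25/127)·0.77551 + (13/127)·0.46154 = 0.7204

0.7204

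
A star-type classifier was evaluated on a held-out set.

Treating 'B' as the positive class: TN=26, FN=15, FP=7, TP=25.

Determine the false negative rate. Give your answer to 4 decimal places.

FNR = FN/(FN+TP) = 15/(15+25) = 0.3750

0.3750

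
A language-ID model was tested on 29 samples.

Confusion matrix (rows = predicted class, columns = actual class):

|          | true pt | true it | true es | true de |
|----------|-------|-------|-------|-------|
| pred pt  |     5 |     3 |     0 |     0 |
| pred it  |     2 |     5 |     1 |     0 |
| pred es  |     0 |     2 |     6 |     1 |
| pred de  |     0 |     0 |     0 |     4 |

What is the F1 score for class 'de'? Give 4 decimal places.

0.8889

Treat 'de' as positive and all other classes as negative.
F1 score = 2·TP/(2·TP+FP+FN).
de: TP=4, FP=0+0+0=0, FN=0+0+1=1 → 8/9 = 0.88889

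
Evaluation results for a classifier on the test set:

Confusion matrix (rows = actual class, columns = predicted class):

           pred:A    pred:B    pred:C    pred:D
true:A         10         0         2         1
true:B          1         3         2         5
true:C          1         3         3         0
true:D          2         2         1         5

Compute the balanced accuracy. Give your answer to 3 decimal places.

0.493

Balanced accuracy = mean of per-class recall.
  A: recall = 10/13 = 0.7692
  B: recall = 3/11 = 0.2727
  C: recall = 3/7 = 0.4286
  D: recall = 5/10 = 0.5000
Mean = (0.7692 + 0.2727 + 0.4286 + 0.5000) / 4 = 0.493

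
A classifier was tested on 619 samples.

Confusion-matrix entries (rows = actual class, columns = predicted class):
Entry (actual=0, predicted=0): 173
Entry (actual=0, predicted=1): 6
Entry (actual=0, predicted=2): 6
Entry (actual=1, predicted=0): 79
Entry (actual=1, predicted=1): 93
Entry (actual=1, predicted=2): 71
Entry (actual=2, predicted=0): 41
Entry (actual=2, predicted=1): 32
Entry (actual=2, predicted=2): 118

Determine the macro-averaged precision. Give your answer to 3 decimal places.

Per-class precision (TP/(TP+FP)):
  0: TP=173, FP=79+41=120 → 173/293 = 0.5904
  1: TP=93, FP=6+32=38 → 93/131 = 0.7099
  2: TP=118, FP=6+71=77 → 118/195 = 0.6051
Macro-precision = mean = (0.5904 + 0.7099 + 0.6051) / 3 = 0.635

0.635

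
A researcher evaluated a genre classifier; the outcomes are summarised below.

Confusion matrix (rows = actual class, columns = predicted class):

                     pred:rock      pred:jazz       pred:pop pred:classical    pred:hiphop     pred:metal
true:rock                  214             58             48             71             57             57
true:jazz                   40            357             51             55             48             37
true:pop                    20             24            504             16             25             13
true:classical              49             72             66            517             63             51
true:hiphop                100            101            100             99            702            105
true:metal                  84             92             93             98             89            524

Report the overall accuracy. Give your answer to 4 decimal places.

Accuracy = trace / total = (214+357+504+517+702+524=2818) / 4700 = 2818/4700 = 0.5996

0.5996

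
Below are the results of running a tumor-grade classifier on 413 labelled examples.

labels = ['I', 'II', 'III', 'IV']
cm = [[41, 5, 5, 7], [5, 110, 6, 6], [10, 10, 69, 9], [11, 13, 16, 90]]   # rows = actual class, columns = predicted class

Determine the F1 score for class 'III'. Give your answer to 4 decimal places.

One-vs-rest for 'III': TP = diagonal; FP = other classes predicted 'III'; FN = 'III' predicted as other.
F1 score = 2·TP/(2·TP+FP+FN).
III: TP=69, FP=5+6+16=27, FN=10+10+9=29 → 138/194 = 0.71134

0.7113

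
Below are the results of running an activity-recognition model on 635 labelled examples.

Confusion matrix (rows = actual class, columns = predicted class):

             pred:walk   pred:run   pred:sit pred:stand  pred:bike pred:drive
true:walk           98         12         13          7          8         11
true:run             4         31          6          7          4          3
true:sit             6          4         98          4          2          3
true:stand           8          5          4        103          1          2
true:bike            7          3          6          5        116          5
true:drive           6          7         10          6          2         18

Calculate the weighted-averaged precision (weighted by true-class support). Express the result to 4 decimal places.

0.7326

Per-class precision (TP/(TP+FP)):
  walk: TP=98, FP=4+6+8+7+6=31 → 98/129 = 0.75969
  run: TP=31, FP=12+4+5+3+7=31 → 31/62 = 0.50000
  sit: TP=98, FP=13+6+4+6+10=39 → 98/137 = 0.71533
  stand: TP=103, FP=7+7+4+5+6=29 → 103/132 = 0.78030
  bike: TP=116, FP=8+4+2+1+2=17 → 116/133 = 0.87218
  drive: TP=18, FP=11+3+3+2+5=24 → 18/42 = 0.42857
Weighted-precision = Σ (supportᵢ/N)·precisionᵢ with N=635: (149/635)·0.75969 + (55/635)·0.50000 + (117/635)·0.71533 + (123/635)·0.78030 + (142/635)·0.87218 + (49/635)·0.42857 = 0.7326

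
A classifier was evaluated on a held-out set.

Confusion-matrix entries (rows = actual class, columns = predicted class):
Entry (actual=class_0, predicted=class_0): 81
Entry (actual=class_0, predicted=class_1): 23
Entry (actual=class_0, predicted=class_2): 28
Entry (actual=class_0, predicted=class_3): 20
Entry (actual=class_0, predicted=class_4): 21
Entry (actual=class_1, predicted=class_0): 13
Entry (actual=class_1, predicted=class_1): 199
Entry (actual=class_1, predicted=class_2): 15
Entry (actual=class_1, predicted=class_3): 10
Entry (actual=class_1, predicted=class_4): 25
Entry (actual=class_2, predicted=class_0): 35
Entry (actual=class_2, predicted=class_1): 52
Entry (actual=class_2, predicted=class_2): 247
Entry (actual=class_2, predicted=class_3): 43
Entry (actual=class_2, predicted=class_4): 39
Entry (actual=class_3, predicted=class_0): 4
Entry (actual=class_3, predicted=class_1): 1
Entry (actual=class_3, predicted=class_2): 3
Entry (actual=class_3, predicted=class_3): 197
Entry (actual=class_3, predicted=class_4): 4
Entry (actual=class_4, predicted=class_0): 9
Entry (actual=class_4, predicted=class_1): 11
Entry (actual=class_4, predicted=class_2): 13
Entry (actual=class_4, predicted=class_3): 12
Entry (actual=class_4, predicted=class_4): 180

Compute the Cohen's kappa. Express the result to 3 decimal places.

0.625

Observed agreement pₒ = trace/N = 904/1285 = 0.7035
Expected agreement pₑ = Σ (rowᵢ·colᵢ)/N² = (173·142 + 262·286 + 416·306 + 209·282 + 225·269)/1285² = 0.2097
κ = (pₒ − pₑ)/(1 − pₑ) = (0.7035 − 0.2097)/(1 − 0.2097) = 0.625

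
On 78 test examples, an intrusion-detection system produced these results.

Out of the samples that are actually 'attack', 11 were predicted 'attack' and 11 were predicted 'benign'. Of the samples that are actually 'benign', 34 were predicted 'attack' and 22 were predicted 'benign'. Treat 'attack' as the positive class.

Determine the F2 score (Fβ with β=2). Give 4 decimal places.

Fβ = (1+β²)·TP / ((1+β²)·TP + β²·FN + FP), with β²=4
= 5·11 / (5·11 + 4·11 + 34) = 0.4135

0.4135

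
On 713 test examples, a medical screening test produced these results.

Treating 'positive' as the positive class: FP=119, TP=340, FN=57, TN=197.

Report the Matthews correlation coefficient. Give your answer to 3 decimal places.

MCC = (TP·TN − FP·FN) / √((TP+FP)(TP+FN)(TN+FP)(TN+FN))
Numerator = 340·197 − 119·57 = 60197
Denominator = √(459·397·316·254) = √14625946872 = 120937.7810
MCC = 60197 / 120937.7810 = 0.498

0.498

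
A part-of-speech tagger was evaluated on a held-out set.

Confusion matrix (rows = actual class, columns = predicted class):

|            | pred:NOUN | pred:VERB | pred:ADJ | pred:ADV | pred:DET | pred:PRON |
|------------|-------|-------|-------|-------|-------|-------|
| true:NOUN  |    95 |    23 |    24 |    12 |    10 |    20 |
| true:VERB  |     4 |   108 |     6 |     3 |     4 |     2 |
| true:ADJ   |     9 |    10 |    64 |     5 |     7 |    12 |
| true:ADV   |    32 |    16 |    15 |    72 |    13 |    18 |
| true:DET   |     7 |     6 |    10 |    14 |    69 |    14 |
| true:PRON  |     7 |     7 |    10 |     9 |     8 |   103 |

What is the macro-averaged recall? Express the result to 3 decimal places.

0.615

Per-class recall (TP/(TP+FN)):
  NOUN: TP=95, FN=23+24+12+10+20=89 → 95/184 = 0.5163
  VERB: TP=108, FN=4+6+3+4+2=19 → 108/127 = 0.8504
  ADJ: TP=64, FN=9+10+5+7+12=43 → 64/107 = 0.5981
  ADV: TP=72, FN=32+16+15+13+18=94 → 72/166 = 0.4337
  DET: TP=69, FN=7+6+10+14+14=51 → 69/120 = 0.5750
  PRON: TP=103, FN=7+7+10+9+8=41 → 103/144 = 0.7153
Macro-recall = mean = (0.5163 + 0.8504 + 0.5981 + 0.4337 + 0.5750 + 0.7153) / 6 = 0.615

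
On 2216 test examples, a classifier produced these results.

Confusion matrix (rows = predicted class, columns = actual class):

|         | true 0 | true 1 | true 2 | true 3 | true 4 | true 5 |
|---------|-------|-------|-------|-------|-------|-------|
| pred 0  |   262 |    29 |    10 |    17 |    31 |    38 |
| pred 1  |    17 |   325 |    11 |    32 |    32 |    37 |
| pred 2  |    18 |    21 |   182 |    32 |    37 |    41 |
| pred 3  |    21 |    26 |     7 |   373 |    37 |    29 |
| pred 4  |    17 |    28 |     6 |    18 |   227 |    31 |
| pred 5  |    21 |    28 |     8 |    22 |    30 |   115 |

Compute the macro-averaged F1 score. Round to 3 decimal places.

Per-class F1 score (2·TP/(2·TP+FP+FN)):
  0: TP=262, FP=29+10+17+31+38=125, FN=17+18+21+17+21=94 → 524/743 = 0.7052
  1: TP=325, FP=17+11+32+32+37=129, FN=29+21+26+28+28=132 → 650/911 = 0.7135
  2: TP=182, FP=18+21+32+37+41=149, FN=10+11+7+6+8=42 → 364/555 = 0.6559
  3: TP=373, FP=21+26+7+37+29=120, FN=17+32+32+18+22=121 → 746/987 = 0.7558
  4: TP=227, FP=17+28+6+18+31=100, FN=31+32+37+37+30=167 → 454/721 = 0.6297
  5: TP=115, FP=21+28+8+22+30=109, FN=38+37+41+29+31=176 → 230/515 = 0.4466
Macro-F1 score = mean = (0.7052 + 0.7135 + 0.6559 + 0.7558 + 0.6297 + 0.4466) / 6 = 0.651

0.651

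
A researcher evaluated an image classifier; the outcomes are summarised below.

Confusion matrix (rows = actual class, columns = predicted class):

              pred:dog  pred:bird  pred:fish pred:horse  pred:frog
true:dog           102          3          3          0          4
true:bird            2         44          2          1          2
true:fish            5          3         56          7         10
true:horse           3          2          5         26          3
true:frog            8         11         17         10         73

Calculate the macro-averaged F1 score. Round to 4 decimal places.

0.7305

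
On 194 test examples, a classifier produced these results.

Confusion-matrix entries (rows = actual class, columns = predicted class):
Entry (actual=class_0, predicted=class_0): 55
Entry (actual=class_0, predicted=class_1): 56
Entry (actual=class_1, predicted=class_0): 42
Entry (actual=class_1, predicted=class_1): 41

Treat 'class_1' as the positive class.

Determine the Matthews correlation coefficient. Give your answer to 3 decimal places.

-0.010

MCC = (TP·TN − FP·FN) / √((TP+FP)(TP+FN)(TN+FP)(TN+FN))
Numerator = 41·55 − 56·42 = -97
Denominator = √(97·83·111·97) = √86685117 = 9310.4843
MCC = -97 / 9310.4843 = -0.010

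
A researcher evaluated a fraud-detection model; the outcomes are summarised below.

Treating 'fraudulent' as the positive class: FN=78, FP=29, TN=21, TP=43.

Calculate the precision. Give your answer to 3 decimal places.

0.597

Precision = TP/(TP+FP) = 43/(43+29) = 43/72 = 0.597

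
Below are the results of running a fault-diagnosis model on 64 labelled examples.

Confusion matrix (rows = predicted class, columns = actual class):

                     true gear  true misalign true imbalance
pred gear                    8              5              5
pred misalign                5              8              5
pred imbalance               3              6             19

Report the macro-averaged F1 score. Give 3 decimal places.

0.523

Per-class F1 score (2·TP/(2·TP+FP+FN)):
  gear: TP=8, FP=5+5=10, FN=5+3=8 → 16/34 = 0.4706
  misalign: TP=8, FP=5+5=10, FN=5+6=11 → 16/37 = 0.4324
  imbalance: TP=19, FP=3+6=9, FN=5+5=10 → 38/57 = 0.6667
Macro-F1 score = mean = (0.4706 + 0.4324 + 0.6667) / 3 = 0.523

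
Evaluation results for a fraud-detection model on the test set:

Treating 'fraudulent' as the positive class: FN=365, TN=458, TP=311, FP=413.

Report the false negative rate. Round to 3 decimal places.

0.540

FNR = FN/(FN+TP) = 365/(365+311) = 0.540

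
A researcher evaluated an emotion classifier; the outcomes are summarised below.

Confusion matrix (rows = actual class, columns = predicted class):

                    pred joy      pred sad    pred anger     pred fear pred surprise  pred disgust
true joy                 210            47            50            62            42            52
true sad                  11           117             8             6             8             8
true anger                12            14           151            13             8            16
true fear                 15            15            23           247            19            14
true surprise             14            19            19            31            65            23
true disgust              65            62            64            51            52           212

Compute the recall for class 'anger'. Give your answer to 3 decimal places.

0.706

One-vs-rest for 'anger': TP = diagonal; FP = other classes predicted 'anger'; FN = 'anger' predicted as other.
recall = TP/(TP+FN).
anger: TP=151, FN=12+14+13+8+16=63 → 151/214 = 0.7056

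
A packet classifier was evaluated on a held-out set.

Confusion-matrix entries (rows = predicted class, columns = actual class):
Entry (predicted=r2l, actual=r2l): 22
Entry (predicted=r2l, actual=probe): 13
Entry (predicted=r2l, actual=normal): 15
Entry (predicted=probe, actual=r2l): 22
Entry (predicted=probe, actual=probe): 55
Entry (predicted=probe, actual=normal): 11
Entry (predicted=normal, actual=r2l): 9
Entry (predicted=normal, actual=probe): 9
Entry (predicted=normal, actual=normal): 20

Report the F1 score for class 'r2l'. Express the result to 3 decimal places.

Take TP from the diagonal, FP from the rest of the 'r2l' prediction marginal, FN from the rest of the 'r2l' actual marginal.
F1 score = 2·TP/(2·TP+FP+FN).
r2l: TP=22, FP=13+15=28, FN=22+9=31 → 44/103 = 0.4272

0.427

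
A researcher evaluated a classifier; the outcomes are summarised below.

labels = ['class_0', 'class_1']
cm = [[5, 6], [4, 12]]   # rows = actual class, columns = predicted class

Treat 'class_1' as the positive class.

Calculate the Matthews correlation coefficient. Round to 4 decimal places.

0.2132

MCC = (TP·TN − FP·FN) / √((TP+FP)(TP+FN)(TN+FP)(TN+FN))
Numerator = 12·5 − 6·4 = 36
Denominator = √(18·16·11·9) = √28512 = 168.8550
MCC = 36 / 168.8550 = 0.2132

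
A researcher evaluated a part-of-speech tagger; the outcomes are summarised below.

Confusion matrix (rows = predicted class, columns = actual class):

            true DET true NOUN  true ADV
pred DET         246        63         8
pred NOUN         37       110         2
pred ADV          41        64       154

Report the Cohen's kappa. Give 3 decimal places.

Observed agreement pₒ = trace/N = 510/725 = 0.7034
Expected agreement pₑ = Σ (rowᵢ·colᵢ)/N² = (324·317 + 237·149 + 164·259)/725² = 0.3434
κ = (pₒ − pₑ)/(1 − pₑ) = (0.7034 − 0.3434)/(1 − 0.3434) = 0.548

0.548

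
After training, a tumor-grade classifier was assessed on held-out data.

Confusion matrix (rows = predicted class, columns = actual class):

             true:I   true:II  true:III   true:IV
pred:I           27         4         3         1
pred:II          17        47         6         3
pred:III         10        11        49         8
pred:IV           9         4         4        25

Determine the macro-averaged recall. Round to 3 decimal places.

Per-class recall (TP/(TP+FN)):
  I: TP=27, FN=17+10+9=36 → 27/63 = 0.4286
  II: TP=47, FN=4+11+4=19 → 47/66 = 0.7121
  III: TP=49, FN=3+6+4=13 → 49/62 = 0.7903
  IV: TP=25, FN=1+3+8=12 → 25/37 = 0.6757
Macro-recall = mean = (0.4286 + 0.7121 + 0.7903 + 0.6757) / 4 = 0.652

0.652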